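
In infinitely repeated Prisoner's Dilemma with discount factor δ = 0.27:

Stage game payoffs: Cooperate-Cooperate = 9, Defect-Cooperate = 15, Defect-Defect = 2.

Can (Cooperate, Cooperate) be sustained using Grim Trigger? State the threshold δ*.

δ* = 0.4615; since δ = 0.27 < 0.4615, cooperation cannot be sustained

Work:
For Grim Trigger:
Cooperate forever: 9/(1-δ)
Defect then punished: 15 + 2·δ/(1-δ)
Need: 9/(1-δ) ≥ 15 + 2·δ/(1-δ)
Solving: δ ≥ (T-R)/(T-P) = (15-9)/(15-2) = 0.4615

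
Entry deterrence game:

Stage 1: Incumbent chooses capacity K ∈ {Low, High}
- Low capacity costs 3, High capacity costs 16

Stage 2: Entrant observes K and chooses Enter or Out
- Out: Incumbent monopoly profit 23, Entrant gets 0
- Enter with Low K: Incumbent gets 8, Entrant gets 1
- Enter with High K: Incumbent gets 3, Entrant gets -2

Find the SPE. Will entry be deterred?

SPE: (High, Enter|Low, Out|High); Entry deterred. Incumbent net profit = 7

Work:
After Low K: Entrant enters (1 > 0)
After High K: Entrant stays out (-2 < 0)
Incumbent: Low → 8−3=5, High → 23−16=7
Incumbent chooses High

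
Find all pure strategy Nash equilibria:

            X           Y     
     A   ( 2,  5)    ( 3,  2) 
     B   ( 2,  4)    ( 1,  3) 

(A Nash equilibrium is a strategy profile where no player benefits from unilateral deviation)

Nash equilibrium: (A, X), (B, X)

Work:
Best responses:
  P1 vs X: payoffs [2, 2] → best response A/B (payoff 2)
  P1 vs Y: payoffs [3, 1] → best response A (payoff 3)
  P2 vs A: payoffs [5, 2] → best response X (payoff 5)
  P2 vs B: payoffs [4, 3] → best response X (payoff 4)
Mutual best responses: (A,X), (B,X) → Nash equilibria.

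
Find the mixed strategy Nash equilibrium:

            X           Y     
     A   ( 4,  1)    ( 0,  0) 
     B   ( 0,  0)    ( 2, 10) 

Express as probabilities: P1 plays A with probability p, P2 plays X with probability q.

p = 0.9091, q = 0.3333

Work:
Find probabilities that make opponent indifferent:
P2 chooses q to make P1 indifferent between A and B
P1 chooses p to make P2 indifferent between X and Y
Mixed NE: P1 plays (A: 0.9091, B: 0.0909), P2 plays (X: 0.3333, Y: 0.6667)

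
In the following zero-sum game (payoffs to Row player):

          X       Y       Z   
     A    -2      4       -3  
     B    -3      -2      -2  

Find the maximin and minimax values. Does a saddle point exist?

Maximin = -3, Minimax = -2, Saddle: False

Work:
Row minimums: [-3, -3] → maximin = -3
Column maximums: [-2, 4, -2] → minimax = -2
No saddle point (maximin ≠ minimax). Mixed strategy needed.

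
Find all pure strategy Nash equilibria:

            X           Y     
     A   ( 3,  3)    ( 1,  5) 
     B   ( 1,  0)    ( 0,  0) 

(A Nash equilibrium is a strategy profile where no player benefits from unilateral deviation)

Nash equilibrium: (A, Y)

Work:
Best responses:
  P1 vs X: payoffs [3, 1] → best response A (payoff 3)
  P1 vs Y: payoffs [1, 0] → best response A (payoff 1)
  P2 vs A: payoffs [3, 5] → best response Y (payoff 5)
  P2 vs B: payoffs [0, 0] → best response X/Y (payoff 0)
Mutual best responses: (A,Y) → Nash equilibria.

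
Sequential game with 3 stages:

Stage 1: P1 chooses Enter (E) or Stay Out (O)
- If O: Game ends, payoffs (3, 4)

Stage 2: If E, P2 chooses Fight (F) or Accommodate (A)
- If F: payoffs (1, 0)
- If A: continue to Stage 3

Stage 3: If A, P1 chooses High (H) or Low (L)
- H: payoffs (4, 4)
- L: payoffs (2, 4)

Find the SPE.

SPE: (E, A, H); Outcome (4, 4)

Work:
Stage 3: P1 chooses H (4 vs 2)
Stage 2: P2: F->0, A->4 (anticipating H). Choose A
Stage 1: P1: O->3, E->4 (anticipating A, H). Choose E
SPE path: E -> A -> H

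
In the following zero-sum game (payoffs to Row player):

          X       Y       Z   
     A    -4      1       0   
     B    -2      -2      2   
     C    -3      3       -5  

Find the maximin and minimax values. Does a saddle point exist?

Maximin = -2, Minimax = -2, Saddle: True

Work:
Row minimums: [-4, -2, -5] → maximin = -2
Column maximums: [-2, 3, 2] → minimax = -2
Saddle point exists! Game value = -2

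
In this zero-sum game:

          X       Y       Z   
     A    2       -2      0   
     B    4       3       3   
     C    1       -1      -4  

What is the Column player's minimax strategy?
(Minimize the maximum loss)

Column should play Y or Z (all achieve the minimum), value = 3

Work:
Column player minimizes Row's maximum payoff:
Column X: max payoff to Row = 4
Column Y: max payoff to Row = 3
Column Z: max payoff to Row = 3
Minimum is 3, achieved by columns Y, Z (tied).
Each of Y or Z is a minimax strategy.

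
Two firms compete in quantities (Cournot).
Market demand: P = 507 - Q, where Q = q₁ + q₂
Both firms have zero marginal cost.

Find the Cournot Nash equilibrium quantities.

q₁* = q₂* = 169.0; P* = 169.0

Work:
Profit: π_i = P·q_i = (a - q_i - q_j)·q_i
FOC: ∂π_i/∂q_i = a - 2q_i - q_j = 0
Reaction function: q_i = (507 - q_j)/2
Symmetry: q* = 507/3 = 169.0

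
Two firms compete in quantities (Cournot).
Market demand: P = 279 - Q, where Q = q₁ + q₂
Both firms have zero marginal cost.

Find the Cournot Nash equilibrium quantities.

q₁* = q₂* = 93.0; P* = 93.0

Work:
Profit: π_i = P·q_i = (a - q_i - q_j)·q_i
FOC: ∂π_i/∂q_i = a - 2q_i - q_j = 0
Reaction function: q_i = (279 - q_j)/2
Symmetry: q* = 279/3 = 93.0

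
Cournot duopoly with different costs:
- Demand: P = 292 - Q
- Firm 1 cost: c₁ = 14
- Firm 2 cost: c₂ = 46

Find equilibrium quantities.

q₁* = 103.33, q₂* = 71.33

Work:
Reaction: q₁ = (292 - 14 - q₂)/2
Reaction: q₂ = (292 - 46 - q₁)/2
Solve simultaneously:
q₁* = (292 - 2×14 + 46)/3 = 103.33
q₂* = (292 - 2×46 + 14)/3 = 71.33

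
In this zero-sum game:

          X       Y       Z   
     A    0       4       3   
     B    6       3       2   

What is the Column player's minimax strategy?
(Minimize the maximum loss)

Column should play Z, value = 3

Work:
Column player minimizes Row's maximum payoff:
Column X: max payoff to Row = 6
Column Y: max payoff to Row = 4
Column Z: max payoff to Row = 3
Minimum is 3, achieved by column Z.
Minimax strategy: Z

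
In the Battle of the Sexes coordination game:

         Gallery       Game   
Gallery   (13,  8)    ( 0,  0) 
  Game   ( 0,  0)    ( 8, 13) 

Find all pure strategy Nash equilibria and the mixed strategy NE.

Pure NE: (Gallery, Gallery) and (Game, Game); Mixed NE: p = 0.619, q = 0.381

Work:
Check pure NE:
(Gallery, Gallery): (13, 8) - no unilateral deviation beneficial
(Game, Game): (8, 13) - no unilateral deviation beneficial
Mixed NE: P1 plays Gallery with p = 0.619, P2 plays Gallery with q = 0.381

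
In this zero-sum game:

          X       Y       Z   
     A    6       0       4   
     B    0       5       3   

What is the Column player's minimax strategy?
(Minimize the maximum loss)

Column should play Z, value = 4

Work:
Column player minimizes Row's maximum payoff:
Column X: max payoff to Row = 6
Column Y: max payoff to Row = 5
Column Z: max payoff to Row = 4
Minimum is 4, achieved by column Z.
Minimax strategy: Z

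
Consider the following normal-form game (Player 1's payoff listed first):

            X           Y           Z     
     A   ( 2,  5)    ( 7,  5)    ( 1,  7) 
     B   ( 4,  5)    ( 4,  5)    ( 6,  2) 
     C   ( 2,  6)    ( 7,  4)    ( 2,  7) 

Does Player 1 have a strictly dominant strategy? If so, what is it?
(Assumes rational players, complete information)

No strictly dominant strategy exists for Player 1

Work:
A strategy strictly dominates another if it gives a strictly higher payoff against every opponent action. Compare each pair of P1's strategies column-by-column:
  A vs B: [2 vs 4, 7 vs 4, 1 vs 6] → A does not strictly dominate B (column X: 2 ≤ 4)
  A vs C: [2 vs 2, 7 vs 7, 1 vs 2] → A does not strictly dominate C (column X: 2 ≤ 2)
  B vs A: [4 vs 2, 4 vs 7, 6 vs 1] → B does not strictly dominate A (column Y: 4 ≤ 7)
  B vs C: [4 vs 2, 4 vs 7, 6 vs 2] → B does not strictly dominate C (column Y: 4 ≤ 7)
  C vs A: [2 vs 2, 7 vs 7, 2 vs 1] → C does not strictly dominate A (column X: 2 ≤ 2)
  C vs B: [2 vs 4, 7 vs 4, 2 vs 6] → C does not strictly dominate B (column X: 2 ≤ 4)
No single strategy strictly dominates all others → no strictly dominant strategy.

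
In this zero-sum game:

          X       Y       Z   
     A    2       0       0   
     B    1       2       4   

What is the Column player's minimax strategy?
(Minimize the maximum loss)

Column should play X or Y (all achieve the minimum), value = 2

Work:
Column player minimizes Row's maximum payoff:
Column X: max payoff to Row = 2
Column Y: max payoff to Row = 2
Column Z: max payoff to Row = 4
Minimum is 2, achieved by columns X, Y (tied).
Each of X or Y is a minimax strategy.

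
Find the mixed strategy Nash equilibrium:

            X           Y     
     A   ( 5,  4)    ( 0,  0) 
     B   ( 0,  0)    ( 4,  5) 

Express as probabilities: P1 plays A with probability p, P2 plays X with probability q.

p = 0.5556, q = 0.4444

Work:
Find probabilities that make opponent indifferent:
P2 chooses q to make P1 indifferent between A and B
P1 chooses p to make P2 indifferent between X and Y
Mixed NE: P1 plays (A: 0.5556, B: 0.4444), P2 plays (X: 0.4444, Y: 0.5556)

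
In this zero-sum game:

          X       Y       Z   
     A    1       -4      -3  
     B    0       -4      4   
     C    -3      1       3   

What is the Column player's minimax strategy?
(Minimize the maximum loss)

Column should play X or Y (all achieve the minimum), value = 1

Work:
Column player minimizes Row's maximum payoff:
Column X: max payoff to Row = 1
Column Y: max payoff to Row = 1
Column Z: max payoff to Row = 4
Minimum is 1, achieved by columns X, Y (tied).
Each of X or Y is a minimax strategy.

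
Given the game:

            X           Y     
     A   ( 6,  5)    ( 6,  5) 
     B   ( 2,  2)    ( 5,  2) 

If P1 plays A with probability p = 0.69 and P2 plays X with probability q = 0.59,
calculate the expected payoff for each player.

E[P1] = 5.1413, E[P2] = 4.07

Work:
E[P1] = p·q·π₁(A,X) + p·(1-q)·π₁(A,Y) + (1-p)·q·π₁(B,X) + (1-p)·(1-q)·π₁(B,Y)
= 0.69·0.59·6 + 0.69·0.41·6 + 0.31·0.59·2 + 0.31·0.41·5
= 5.1413

E[P2] = 4.07 (similar calculation)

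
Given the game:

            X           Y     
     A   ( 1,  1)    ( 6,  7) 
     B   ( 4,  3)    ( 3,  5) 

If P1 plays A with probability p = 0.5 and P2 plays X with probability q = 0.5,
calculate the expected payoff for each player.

E[P1] = 3.5, E[P2] = 4.0

Work:
E[P1] = p·q·π₁(A,X) + p·(1-q)·π₁(A,Y) + (1-p)·q·π₁(B,X) + (1-p)·(1-q)·π₁(B,Y)
= 0.5·0.5·1 + 0.5·0.5·6 + 0.5·0.5·4 + 0.5·0.5·3
= 3.5

E[P2] = 4.0 (similar calculation)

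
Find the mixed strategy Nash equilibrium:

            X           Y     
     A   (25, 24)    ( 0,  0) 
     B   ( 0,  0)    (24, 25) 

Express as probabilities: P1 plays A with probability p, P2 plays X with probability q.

p = 0.5102, q = 0.4898

Work:
Find probabilities that make opponent indifferent:
P2 chooses q to make P1 indifferent between A and B
P1 chooses p to make P2 indifferent between X and Y
Mixed NE: P1 plays (A: 0.5102, B: 0.4898), P2 plays (X: 0.4898, Y: 0.5102)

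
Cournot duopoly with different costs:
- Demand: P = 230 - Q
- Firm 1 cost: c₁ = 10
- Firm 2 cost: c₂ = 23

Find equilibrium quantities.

q₁* = 77.67, q₂* = 64.67

Work:
Reaction: q₁ = (230 - 10 - q₂)/2
Reaction: q₂ = (230 - 23 - q₁)/2
Solve simultaneously:
q₁* = (230 - 2×10 + 23)/3 = 77.67
q₂* = (230 - 2×23 + 10)/3 = 64.67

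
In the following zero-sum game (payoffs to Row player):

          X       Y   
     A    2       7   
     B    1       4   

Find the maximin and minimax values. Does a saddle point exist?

Maximin = 2, Minimax = 2, Saddle: True

Work:
Row minimums: [2, 1] → maximin = 2
Column maximums: [2, 7] → minimax = 2
Saddle point exists! Game value = 2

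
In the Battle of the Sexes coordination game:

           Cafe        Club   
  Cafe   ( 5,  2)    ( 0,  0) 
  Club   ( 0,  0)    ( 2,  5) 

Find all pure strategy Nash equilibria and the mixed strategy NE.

Pure NE: (Cafe, Cafe) and (Club, Club); Mixed NE: p = 0.7143, q = 0.2857

Work:
Check pure NE:
(Cafe, Cafe): (5, 2) - no unilateral deviation beneficial
(Club, Club): (2, 5) - no unilateral deviation beneficial
Mixed NE: P1 plays Cafe with p = 0.7143, P2 plays Cafe with q = 0.2857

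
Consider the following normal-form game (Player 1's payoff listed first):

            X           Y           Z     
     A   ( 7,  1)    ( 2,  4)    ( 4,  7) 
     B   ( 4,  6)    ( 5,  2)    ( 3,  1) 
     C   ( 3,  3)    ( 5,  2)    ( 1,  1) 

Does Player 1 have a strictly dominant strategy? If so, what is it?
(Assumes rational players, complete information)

No strictly dominant strategy exists for Player 1

Work:
A strategy strictly dominates another if it gives a strictly higher payoff against every opponent action. Compare each pair of P1's strategies column-by-column:
  A vs B: [7 vs 4, 2 vs 5, 4 vs 3] → A does not strictly dominate B (column Y: 2 ≤ 5)
  A vs C: [7 vs 3, 2 vs 5, 4 vs 1] → A does not strictly dominate C (column Y: 2 ≤ 5)
  B vs A: [4 vs 7, 5 vs 2, 3 vs 4] → B does not strictly dominate A (column X: 4 ≤ 7)
  B vs C: [4 vs 3, 5 vs 5, 3 vs 1] → B does not strictly dominate C (column Y: 5 ≤ 5)
  C vs A: [3 vs 7, 5 vs 2, 1 vs 4] → C does not strictly dominate A (column X: 3 ≤ 7)
  C vs B: [3 vs 4, 5 vs 5, 1 vs 3] → C does not strictly dominate B (column X: 3 ≤ 4)
No single strategy strictly dominates all others → no strictly dominant strategy.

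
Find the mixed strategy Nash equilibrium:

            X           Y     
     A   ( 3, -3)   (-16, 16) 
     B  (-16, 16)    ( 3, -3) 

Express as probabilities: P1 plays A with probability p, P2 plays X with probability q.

p = 0.5, q = 0.5

Work:
Find probabilities that make opponent indifferent:
P2 chooses q to make P1 indifferent between A and B
P1 chooses p to make P2 indifferent between X and Y
Mixed NE: P1 plays (A: 0.5, B: 0.5), P2 plays (X: 0.5, Y: 0.5)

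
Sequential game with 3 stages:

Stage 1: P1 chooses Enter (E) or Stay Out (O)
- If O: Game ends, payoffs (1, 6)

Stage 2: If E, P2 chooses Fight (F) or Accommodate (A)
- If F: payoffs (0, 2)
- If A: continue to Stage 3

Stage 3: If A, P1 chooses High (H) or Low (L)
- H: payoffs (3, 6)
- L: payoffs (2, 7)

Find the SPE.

SPE: (E, A, H); Outcome (3, 6)

Work:
Stage 3: P1 chooses H (3 vs 2)
Stage 2: P2: F->2, A->6 (anticipating H). Choose A
Stage 1: P1: O->1, E->3 (anticipating A, H). Choose E
SPE path: E -> A -> H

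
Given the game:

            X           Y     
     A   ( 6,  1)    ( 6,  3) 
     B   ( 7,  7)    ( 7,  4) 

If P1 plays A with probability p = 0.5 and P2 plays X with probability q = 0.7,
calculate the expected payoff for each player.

E[P1] = 6.5, E[P2] = 3.85

Work:
E[P1] = p·q·π₁(A,X) + p·(1-q)·π₁(A,Y) + (1-p)·q·π₁(B,X) + (1-p)·(1-q)·π₁(B,Y)
= 0.5·0.7·6 + 0.5·0.3·6 + 0.5·0.7·7 + 0.5·0.3·7
= 6.5

E[P2] = 3.85 (similar calculation)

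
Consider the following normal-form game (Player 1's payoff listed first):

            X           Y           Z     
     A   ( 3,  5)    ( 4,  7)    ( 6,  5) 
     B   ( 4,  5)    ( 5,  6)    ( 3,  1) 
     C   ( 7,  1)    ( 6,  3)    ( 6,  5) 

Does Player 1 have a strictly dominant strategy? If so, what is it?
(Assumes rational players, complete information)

No strictly dominant strategy exists for Player 1

Work:
A strategy strictly dominates another if it gives a strictly higher payoff against every opponent action. Compare each pair of P1's strategies column-by-column:
  A vs B: [3 vs 4, 4 vs 5, 6 vs 3] → A does not strictly dominate B (column X: 3 ≤ 4)
  A vs C: [3 vs 7, 4 vs 6, 6 vs 6] → A does not strictly dominate C (column X: 3 ≤ 7)
  B vs A: [4 vs 3, 5 vs 4, 3 vs 6] → B does not strictly dominate A (column Z: 3 ≤ 6)
  B vs C: [4 vs 7, 5 vs 6, 3 vs 6] → B does not strictly dominate C (column X: 4 ≤ 7)
  C vs A: [7 vs 3, 6 vs 4, 6 vs 6] → C does not strictly dominate A (column Z: 6 ≤ 6)
  C vs B: [7 vs 4, 6 vs 5, 6 vs 3] → C strictly dominates B
No single strategy strictly dominates all others → no strictly dominant strategy.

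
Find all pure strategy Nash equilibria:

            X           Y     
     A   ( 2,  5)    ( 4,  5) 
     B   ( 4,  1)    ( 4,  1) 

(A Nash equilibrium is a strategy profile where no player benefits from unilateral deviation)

Nash equilibrium: (A, Y), (B, X), (B, Y)

Work:
Best responses:
  P1 vs X: payoffs [2, 4] → best response B (payoff 4)
  P1 vs Y: payoffs [4, 4] → best response A/B (payoff 4)
  P2 vs A: payoffs [5, 5] → best response X/Y (payoff 5)
  P2 vs B: payoffs [1, 1] → best response X/Y (payoff 1)
Mutual best responses: (A,Y), (B,X), (B,Y) → Nash equilibria.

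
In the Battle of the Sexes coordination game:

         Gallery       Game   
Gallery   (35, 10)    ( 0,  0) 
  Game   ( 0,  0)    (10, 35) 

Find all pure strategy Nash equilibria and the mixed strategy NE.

Pure NE: (Gallery, Gallery) and (Game, Game); Mixed NE: p = 0.7778, q = 0.2222

Work:
Check pure NE:
(Gallery, Gallery): (35, 10) - no unilateral deviation beneficial
(Game, Game): (10, 35) - no unilateral deviation beneficial
Mixed NE: P1 plays Gallery with p = 0.7778, P2 plays Gallery with q = 0.2222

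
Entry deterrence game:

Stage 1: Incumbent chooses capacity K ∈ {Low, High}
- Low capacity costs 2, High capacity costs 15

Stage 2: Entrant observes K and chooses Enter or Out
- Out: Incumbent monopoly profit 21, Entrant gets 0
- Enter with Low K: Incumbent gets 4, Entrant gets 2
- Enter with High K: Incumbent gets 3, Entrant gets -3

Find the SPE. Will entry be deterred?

SPE: (High, Enter|Low, Out|High); Entry deterred. Incumbent net profit = 6

Work:
After Low K: Entrant enters (2 > 0)
After High K: Entrant stays out (-3 < 0)
Incumbent: Low → 4−2=2, High → 21−15=6
Incumbent chooses High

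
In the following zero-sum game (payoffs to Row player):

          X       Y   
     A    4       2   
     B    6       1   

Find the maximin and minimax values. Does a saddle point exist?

Maximin = 2, Minimax = 2, Saddle: True

Work:
Row minimums: [2, 1] → maximin = 2
Column maximums: [6, 2] → minimax = 2
Saddle point exists! Game value = 2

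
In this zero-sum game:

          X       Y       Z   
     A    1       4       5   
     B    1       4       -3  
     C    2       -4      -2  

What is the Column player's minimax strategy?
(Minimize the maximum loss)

Column should play X, value = 2

Work:
Column player minimizes Row's maximum payoff:
Column X: max payoff to Row = 2
Column Y: max payoff to Row = 4
Column Z: max payoff to Row = 5
Minimum is 2, achieved by column X.
Minimax strategy: X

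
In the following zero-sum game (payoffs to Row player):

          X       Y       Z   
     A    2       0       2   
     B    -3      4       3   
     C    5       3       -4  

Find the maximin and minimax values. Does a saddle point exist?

Maximin = 0, Minimax = 3, Saddle: False

Work:
Row minimums: [0, -3, -4] → maximin = 0
Column maximums: [5, 4, 3] → minimax = 3
No saddle point (maximin ≠ minimax). Mixed strategy needed.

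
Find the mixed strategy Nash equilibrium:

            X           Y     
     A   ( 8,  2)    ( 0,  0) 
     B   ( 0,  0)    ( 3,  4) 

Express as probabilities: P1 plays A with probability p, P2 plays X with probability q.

p = 0.6667, q = 0.2727

Work:
Find probabilities that make opponent indifferent:
P2 chooses q to make P1 indifferent between A and B
P1 chooses p to make P2 indifferent between X and Y
Mixed NE: P1 plays (A: 0.6667, B: 0.3333), P2 plays (X: 0.2727, Y: 0.7273)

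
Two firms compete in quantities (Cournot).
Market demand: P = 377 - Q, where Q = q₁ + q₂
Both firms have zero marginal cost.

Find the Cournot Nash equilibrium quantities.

q₁* = q₂* = 125.67; P* = 125.67

Work:
Profit: π_i = P·q_i = (a - q_i - q_j)·q_i
FOC: ∂π_i/∂q_i = a - 2q_i - q_j = 0
Reaction function: q_i = (377 - q_j)/2
Symmetry: q* = 377/3 = 125.67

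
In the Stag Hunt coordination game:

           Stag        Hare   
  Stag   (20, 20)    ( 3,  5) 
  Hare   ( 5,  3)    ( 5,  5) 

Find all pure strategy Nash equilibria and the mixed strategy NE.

Pure NE: (Stag, Stag) and (Hare, Hare); Mixed NE: p = 0.1176, q = 0.1176

Work:
Check pure NE:
(Stag, Stag): (20, 20) - no unilateral deviation beneficial
(Hare, Hare): (5, 5) - no unilateral deviation beneficial
Mixed NE: P1 plays Stag with p = 0.1176, P2 plays Stag with q = 0.1176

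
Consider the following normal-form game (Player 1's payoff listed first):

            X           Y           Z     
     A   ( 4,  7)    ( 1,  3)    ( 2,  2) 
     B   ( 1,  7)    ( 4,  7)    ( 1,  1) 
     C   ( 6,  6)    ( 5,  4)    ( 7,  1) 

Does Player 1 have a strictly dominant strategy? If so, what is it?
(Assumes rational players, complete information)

Yes, Player 1's strictly dominant strategy is C

Work:
A strategy strictly dominates another if it gives a strictly higher payoff against every opponent action. Compare each pair of P1's strategies column-by-column:
  A vs B: [4 vs 1, 1 vs 4, 2 vs 1] → A does not strictly dominate B (column Y: 1 ≤ 4)
  A vs C: [4 vs 6, 1 vs 5, 2 vs 7] → A does not strictly dominate C (column X: 4 ≤ 6)
  B vs A: [1 vs 4, 4 vs 1, 1 vs 2] → B does not strictly dominate A (column X: 1 ≤ 4)
  B vs C: [1 vs 6, 4 vs 5, 1 vs 7] → B does not strictly dominate C (column X: 1 ≤ 6)
  C vs A: [6 vs 4, 5 vs 1, 7 vs 2] → C strictly dominates A
  C vs B: [6 vs 1, 5 vs 4, 7 vs 1] → C strictly dominates B
C strictly dominates every other strategy → strictly dominant.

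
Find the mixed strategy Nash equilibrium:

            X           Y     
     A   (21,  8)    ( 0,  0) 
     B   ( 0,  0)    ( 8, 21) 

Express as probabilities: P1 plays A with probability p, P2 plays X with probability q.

p = 0.7241, q = 0.2759

Work:
Find probabilities that make opponent indifferent:
P2 chooses q to make P1 indifferent between A and B
P1 chooses p to make P2 indifferent between X and Y
Mixed NE: P1 plays (A: 0.7241, B: 0.2759), P2 plays (X: 0.2759, Y: 0.7241)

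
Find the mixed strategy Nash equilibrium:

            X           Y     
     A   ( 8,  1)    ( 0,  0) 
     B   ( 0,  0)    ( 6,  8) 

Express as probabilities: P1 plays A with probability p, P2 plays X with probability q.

p = 0.8889, q = 0.4286

Work:
Find probabilities that make opponent indifferent:
P2 chooses q to make P1 indifferent between A and B
P1 chooses p to make P2 indifferent between X and Y
Mixed NE: P1 plays (A: 0.8889, B: 0.1111), P2 plays (X: 0.4286, Y: 0.5714)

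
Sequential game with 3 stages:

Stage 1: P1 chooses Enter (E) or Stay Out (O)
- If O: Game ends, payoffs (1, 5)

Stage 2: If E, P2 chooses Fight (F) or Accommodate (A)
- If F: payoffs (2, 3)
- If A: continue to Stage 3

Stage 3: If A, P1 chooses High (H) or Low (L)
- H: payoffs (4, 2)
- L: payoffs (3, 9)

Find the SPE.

SPE: (E, F, H); Outcome (2, 3)

Work:
Stage 3: P1 chooses H (4 vs 3)
Stage 2: P2: F->3, A->2 (anticipating H). Choose F
Stage 1: P1: O->1, E->2 (anticipating F, H). Choose E
SPE path: E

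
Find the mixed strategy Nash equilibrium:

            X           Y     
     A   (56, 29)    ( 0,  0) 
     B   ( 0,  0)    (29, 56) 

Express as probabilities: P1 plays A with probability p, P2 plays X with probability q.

p = 0.6588, q = 0.3412

Work:
Find probabilities that make opponent indifferent:
P2 chooses q to make P1 indifferent between A and B
P1 chooses p to make P2 indifferent between X and Y
Mixed NE: P1 plays (A: 0.6588, B: 0.3412), P2 plays (X: 0.3412, Y: 0.6588)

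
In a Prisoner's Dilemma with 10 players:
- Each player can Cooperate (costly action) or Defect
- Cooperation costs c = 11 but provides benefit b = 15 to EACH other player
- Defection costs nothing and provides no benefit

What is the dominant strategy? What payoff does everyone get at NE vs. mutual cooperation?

Dominant: Defect; NE payoff = 0; Coop payoff = 124

Work:
Defect dominates (saves cost c = 11, benefit to others is external)
NE: All defect → everyone gets 0
If all cooperate: each receives (9)×15 - 11 = 124
Social dilemma: 124 > 0 but NE gives 0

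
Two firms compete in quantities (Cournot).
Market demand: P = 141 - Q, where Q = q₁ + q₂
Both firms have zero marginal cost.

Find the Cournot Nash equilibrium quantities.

q₁* = q₂* = 47.0; P* = 47.0

Work:
Profit: π_i = P·q_i = (a - q_i - q_j)·q_i
FOC: ∂π_i/∂q_i = a - 2q_i - q_j = 0
Reaction function: q_i = (141 - q_j)/2
Symmetry: q* = 141/3 = 47.0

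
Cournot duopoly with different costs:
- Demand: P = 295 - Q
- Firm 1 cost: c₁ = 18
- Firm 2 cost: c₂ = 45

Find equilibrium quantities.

q₁* = 101.33, q₂* = 74.33

Work:
Reaction: q₁ = (295 - 18 - q₂)/2
Reaction: q₂ = (295 - 45 - q₁)/2
Solve simultaneously:
q₁* = (295 - 2×18 + 45)/3 = 101.33
q₂* = (295 - 2×45 + 18)/3 = 74.33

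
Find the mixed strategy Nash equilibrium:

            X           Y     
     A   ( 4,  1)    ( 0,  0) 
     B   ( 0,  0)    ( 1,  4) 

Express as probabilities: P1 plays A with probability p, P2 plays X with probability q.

p = 0.8, q = 0.2

Work:
Find probabilities that make opponent indifferent:
P2 chooses q to make P1 indifferent between A and B
P1 chooses p to make P2 indifferent between X and Y
Mixed NE: P1 plays (A: 0.8, B: 0.2), P2 plays (X: 0.2, Y: 0.8)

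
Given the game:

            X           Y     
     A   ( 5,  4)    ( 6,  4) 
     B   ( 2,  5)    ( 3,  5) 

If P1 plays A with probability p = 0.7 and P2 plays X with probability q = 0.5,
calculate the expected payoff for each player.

E[P1] = 4.6, E[P2] = 4.3

Work:
E[P1] = p·q·π₁(A,X) + p·(1-q)·π₁(A,Y) + (1-p)·q·π₁(B,X) + (1-p)·(1-q)·π₁(B,Y)
= 0.7·0.5·5 + 0.7·0.5·6 + 0.3·0.5·2 + 0.3·0.5·3
= 4.6

E[P2] = 4.3 (similar calculation)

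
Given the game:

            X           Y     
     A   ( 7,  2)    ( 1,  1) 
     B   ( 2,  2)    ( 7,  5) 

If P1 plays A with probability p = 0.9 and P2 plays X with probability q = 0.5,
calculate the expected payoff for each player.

E[P1] = 4.05, E[P2] = 1.7

Work:
E[P1] = p·q·π₁(A,X) + p·(1-q)·π₁(A,Y) + (1-p)·q·π₁(B,X) + (1-p)·(1-q)·π₁(B,Y)
= 0.9·0.5·7 + 0.9·0.5·1 + 0.1·0.5·2 + 0.1·0.5·7
= 4.05

E[P2] = 1.7 (similar calculation)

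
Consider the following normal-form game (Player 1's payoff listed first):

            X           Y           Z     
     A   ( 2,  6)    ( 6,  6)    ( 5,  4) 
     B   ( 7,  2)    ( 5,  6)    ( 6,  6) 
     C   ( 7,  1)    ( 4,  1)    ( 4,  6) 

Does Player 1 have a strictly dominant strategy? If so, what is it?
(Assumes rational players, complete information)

No strictly dominant strategy exists for Player 1

Work:
A strategy strictly dominates another if it gives a strictly higher payoff against every opponent action. Compare each pair of P1's strategies column-by-column:
  A vs B: [2 vs 7, 6 vs 5, 5 vs 6] → A does not strictly dominate B (column X: 2 ≤ 7)
  A vs C: [2 vs 7, 6 vs 4, 5 vs 4] → A does not strictly dominate C (column X: 2 ≤ 7)
  B vs A: [7 vs 2, 5 vs 6, 6 vs 5] → B does not strictly dominate A (column Y: 5 ≤ 6)
  B vs C: [7 vs 7, 5 vs 4, 6 vs 4] → B does not strictly dominate C (column X: 7 ≤ 7)
  C vs A: [7 vs 2, 4 vs 6, 4 vs 5] → C does not strictly dominate A (column Y: 4 ≤ 6)
  C vs B: [7 vs 7, 4 vs 5, 4 vs 6] → C does not strictly dominate B (column X: 7 ≤ 7)
No single strategy strictly dominates all others → no strictly dominant strategy.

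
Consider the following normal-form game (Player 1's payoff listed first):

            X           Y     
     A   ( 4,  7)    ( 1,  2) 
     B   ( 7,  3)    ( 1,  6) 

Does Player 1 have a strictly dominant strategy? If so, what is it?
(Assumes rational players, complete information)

No strictly dominant strategy exists for Player 1

Work:
A strategy strictly dominates another if it gives a strictly higher payoff against every opponent action. Compare each pair of P1's strategies column-by-column:
  A vs B: [4 vs 7, 1 vs 1] → A does not strictly dominate B (column X: 4 ≤ 7)
  B vs A: [7 vs 4, 1 vs 1] → B does not strictly dominate A (column Y: 1 ≤ 1)
No single strategy strictly dominates all others → no strictly dominant strategy.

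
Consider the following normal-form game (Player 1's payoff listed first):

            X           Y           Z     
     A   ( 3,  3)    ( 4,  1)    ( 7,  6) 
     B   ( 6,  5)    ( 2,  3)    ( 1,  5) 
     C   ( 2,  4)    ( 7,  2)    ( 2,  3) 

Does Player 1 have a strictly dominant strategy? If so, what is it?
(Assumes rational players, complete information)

No strictly dominant strategy exists for Player 1

Work:
A strategy strictly dominates another if it gives a strictly higher payoff against every opponent action. Compare each pair of P1's strategies column-by-column:
  A vs B: [3 vs 6, 4 vs 2, 7 vs 1] → A does not strictly dominate B (column X: 3 ≤ 6)
  A vs C: [3 vs 2, 4 vs 7, 7 vs 2] → A does not strictly dominate C (column Y: 4 ≤ 7)
  B vs A: [6 vs 3, 2 vs 4, 1 vs 7] → B does not strictly dominate A (column Y: 2 ≤ 4)
  B vs C: [6 vs 2, 2 vs 7, 1 vs 2] → B does not strictly dominate C (column Y: 2 ≤ 7)
  C vs A: [2 vs 3, 7 vs 4, 2 vs 7] → C does not strictly dominate A (column X: 2 ≤ 3)
  C vs B: [2 vs 6, 7 vs 2, 2 vs 1] → C does not strictly dominate B (column X: 2 ≤ 6)
No single strategy strictly dominates all others → no strictly dominant strategy.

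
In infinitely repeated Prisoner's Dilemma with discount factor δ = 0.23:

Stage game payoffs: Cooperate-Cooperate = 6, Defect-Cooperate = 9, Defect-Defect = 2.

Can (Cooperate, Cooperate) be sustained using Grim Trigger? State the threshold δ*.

δ* = 0.4286; since δ = 0.23 < 0.4286, cooperation cannot be sustained

Work:
For Grim Trigger:
Cooperate forever: 6/(1-δ)
Defect then punished: 9 + 2·δ/(1-δ)
Need: 6/(1-δ) ≥ 9 + 2·δ/(1-δ)
Solving: δ ≥ (T-R)/(T-P) = (9-6)/(9-2) = 0.4286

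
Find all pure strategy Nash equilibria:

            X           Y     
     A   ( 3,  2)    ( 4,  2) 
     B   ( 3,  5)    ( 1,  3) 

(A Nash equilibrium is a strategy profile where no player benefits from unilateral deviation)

Nash equilibrium: (A, X), (A, Y), (B, X)

Work:
Best responses:
  P1 vs X: payoffs [3, 3] → best response A/B (payoff 3)
  P1 vs Y: payoffs [4, 1] → best response A (payoff 4)
  P2 vs A: payoffs [2, 2] → best response X/Y (payoff 2)
  P2 vs B: payoffs [5, 3] → best response X (payoff 5)
Mutual best responses: (A,X), (A,Y), (B,X) → Nash equilibria.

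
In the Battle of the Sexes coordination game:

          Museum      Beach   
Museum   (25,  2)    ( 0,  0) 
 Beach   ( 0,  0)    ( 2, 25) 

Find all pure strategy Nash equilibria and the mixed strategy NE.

Pure NE: (Museum, Museum) and (Beach, Beach); Mixed NE: p = 0.9259, q = 0.0741

Work:
Check pure NE:
(Museum, Museum): (25, 2) - no unilateral deviation beneficial
(Beach, Beach): (2, 25) - no unilateral deviation beneficial
Mixed NE: P1 plays Museum with p = 0.9259, P2 plays Museum with q = 0.0741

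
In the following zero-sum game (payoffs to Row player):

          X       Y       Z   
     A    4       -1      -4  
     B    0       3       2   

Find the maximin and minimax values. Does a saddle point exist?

Maximin = 0, Minimax = 2, Saddle: False

Work:
Row minimums: [-4, 0] → maximin = 0
Column maximums: [4, 3, 2] → minimax = 2
No saddle point (maximin ≠ minimax). Mixed strategy needed.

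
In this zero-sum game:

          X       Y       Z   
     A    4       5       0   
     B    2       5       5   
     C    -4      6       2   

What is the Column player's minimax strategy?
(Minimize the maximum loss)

Column should play X, value = 4

Work:
Column player minimizes Row's maximum payoff:
Column X: max payoff to Row = 4
Column Y: max payoff to Row = 6
Column Z: max payoff to Row = 5
Minimum is 4, achieved by column X.
Minimax strategy: X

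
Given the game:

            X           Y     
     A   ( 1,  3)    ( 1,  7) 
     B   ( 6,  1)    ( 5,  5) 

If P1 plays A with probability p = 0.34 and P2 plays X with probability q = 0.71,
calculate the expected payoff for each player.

E[P1] = 4.1086, E[P2] = 2.84

Work:
E[P1] = p·q·π₁(A,X) + p·(1-q)·π₁(A,Y) + (1-p)·q·π₁(B,X) + (1-p)·(1-q)·π₁(B,Y)
= 0.34·0.71·1 + 0.34·0.29·1 + 0.66·0.71·6 + 0.66·0.29·5
= 4.1086

E[P2] = 2.84 (similar calculation)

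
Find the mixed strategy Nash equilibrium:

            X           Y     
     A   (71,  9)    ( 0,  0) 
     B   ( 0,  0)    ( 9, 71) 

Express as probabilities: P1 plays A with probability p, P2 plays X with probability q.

p = 0.8875, q = 0.1125

Work:
Find probabilities that make opponent indifferent:
P2 chooses q to make P1 indifferent between A and B
P1 chooses p to make P2 indifferent between X and Y
Mixed NE: P1 plays (A: 0.8875, B: 0.1125), P2 plays (X: 0.1125, Y: 0.8875)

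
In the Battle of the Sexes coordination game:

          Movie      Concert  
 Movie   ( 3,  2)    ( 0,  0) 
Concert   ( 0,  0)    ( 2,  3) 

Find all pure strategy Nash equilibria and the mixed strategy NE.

Pure NE: (Movie, Movie) and (Concert, Concert); Mixed NE: p = 0.6, q = 0.4

Work:
Check pure NE:
(Movie, Movie): (3, 2) - no unilateral deviation beneficial
(Concert, Concert): (2, 3) - no unilateral deviation beneficial
Mixed NE: P1 plays Movie with p = 0.6, P2 plays Movie with q = 0.4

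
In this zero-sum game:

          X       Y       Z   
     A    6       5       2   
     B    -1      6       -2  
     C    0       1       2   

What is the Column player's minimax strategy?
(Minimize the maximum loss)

Column should play Z, value = 2

Work:
Column player minimizes Row's maximum payoff:
Column X: max payoff to Row = 6
Column Y: max payoff to Row = 6
Column Z: max payoff to Row = 2
Minimum is 2, achieved by column Z.
Minimax strategy: Z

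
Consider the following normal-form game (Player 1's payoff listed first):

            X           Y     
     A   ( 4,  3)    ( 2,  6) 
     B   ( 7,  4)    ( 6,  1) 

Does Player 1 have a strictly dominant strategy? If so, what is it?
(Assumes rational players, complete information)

Yes, Player 1's strictly dominant strategy is B

Work:
A strategy strictly dominates another if it gives a strictly higher payoff against every opponent action. Compare each pair of P1's strategies column-by-column:
  A vs B: [4 vs 7, 2 vs 6] → A does not strictly dominate B (column X: 4 ≤ 7)
  B vs A: [7 vs 4, 6 vs 2] → B strictly dominates A
B strictly dominates every other strategy → strictly dominant.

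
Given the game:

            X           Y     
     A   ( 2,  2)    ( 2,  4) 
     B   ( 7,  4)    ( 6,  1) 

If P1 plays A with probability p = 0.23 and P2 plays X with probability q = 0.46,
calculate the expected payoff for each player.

E[P1] = 5.4342, E[P2] = 2.541

Work:
E[P1] = p·q·π₁(A,X) + p·(1-q)·π₁(A,Y) + (1-p)·q·π₁(B,X) + (1-p)·(1-q)·π₁(B,Y)
= 0.23·0.46·2 + 0.23·0.54·2 + 0.77·0.46·7 + 0.77·0.54·6
= 5.4342

E[P2] = 2.541 (similar calculation)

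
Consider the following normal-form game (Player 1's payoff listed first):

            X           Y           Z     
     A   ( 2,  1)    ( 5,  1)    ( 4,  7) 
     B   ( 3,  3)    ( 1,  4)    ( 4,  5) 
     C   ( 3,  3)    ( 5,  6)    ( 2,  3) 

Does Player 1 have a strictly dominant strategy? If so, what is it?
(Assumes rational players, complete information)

No strictly dominant strategy exists for Player 1

Work:
A strategy strictly dominates another if it gives a strictly higher payoff against every opponent action. Compare each pair of P1's strategies column-by-column:
  A vs B: [2 vs 3, 5 vs 1, 4 vs 4] → A does not strictly dominate B (column X: 2 ≤ 3)
  A vs C: [2 vs 3, 5 vs 5, 4 vs 2] → A does not strictly dominate C (column X: 2 ≤ 3)
  B vs A: [3 vs 2, 1 vs 5, 4 vs 4] → B does not strictly dominate A (column Y: 1 ≤ 5)
  B vs C: [3 vs 3, 1 vs 5, 4 vs 2] → B does not strictly dominate C (column X: 3 ≤ 3)
  C vs A: [3 vs 2, 5 vs 5, 2 vs 4] → C does not strictly dominate A (column Y: 5 ≤ 5)
  C vs B: [3 vs 3, 5 vs 1, 2 vs 4] → C does not strictly dominate B (column X: 3 ≤ 3)
No single strategy strictly dominates all others → no strictly dominant strategy.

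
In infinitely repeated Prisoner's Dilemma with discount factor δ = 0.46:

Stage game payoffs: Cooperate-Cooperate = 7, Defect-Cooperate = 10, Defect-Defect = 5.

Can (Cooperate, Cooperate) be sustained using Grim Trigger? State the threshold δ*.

δ* = 0.6; since δ = 0.46 < 0.6, cooperation cannot be sustained

Work:
For Grim Trigger:
Cooperate forever: 7/(1-δ)
Defect then punished: 10 + 5·δ/(1-δ)
Need: 7/(1-δ) ≥ 10 + 5·δ/(1-δ)
Solving: δ ≥ (T-R)/(T-P) = (10-7)/(10-5) = 0.6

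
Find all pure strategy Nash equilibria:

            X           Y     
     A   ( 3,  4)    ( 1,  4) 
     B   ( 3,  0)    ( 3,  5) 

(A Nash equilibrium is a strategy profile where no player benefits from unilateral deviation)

Nash equilibrium: (A, X), (B, Y)

Work:
Best responses:
  P1 vs X: payoffs [3, 3] → best response A/B (payoff 3)
  P1 vs Y: payoffs [1, 3] → best response B (payoff 3)
  P2 vs A: payoffs [4, 4] → best response X/Y (payoff 4)
  P2 vs B: payoffs [0, 5] → best response Y (payoff 5)
Mutual best responses: (A,X), (B,Y) → Nash equilibria.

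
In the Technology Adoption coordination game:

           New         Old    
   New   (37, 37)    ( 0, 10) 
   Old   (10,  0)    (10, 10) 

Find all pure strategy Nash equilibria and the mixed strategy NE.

Pure NE: (New, New) and (Old, Old); Mixed NE: p = 0.2703, q = 0.2703

Work:
Check pure NE:
(New, New): (37, 37) - no unilateral deviation beneficial
(Old, Old): (10, 10) - no unilateral deviation beneficial
Mixed NE: P1 plays New with p = 0.2703, P2 plays New with q = 0.2703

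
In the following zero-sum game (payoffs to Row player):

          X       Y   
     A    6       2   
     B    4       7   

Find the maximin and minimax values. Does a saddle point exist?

Maximin = 4, Minimax = 6, Saddle: False

Work:
Row minimums: [2, 4] → maximin = 4
Column maximums: [6, 7] → minimax = 6
No saddle point (maximin ≠ minimax). Mixed strategy needed.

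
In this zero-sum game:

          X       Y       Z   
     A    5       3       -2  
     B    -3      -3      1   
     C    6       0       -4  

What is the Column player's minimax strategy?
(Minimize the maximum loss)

Column should play Z, value = 1

Work:
Column player minimizes Row's maximum payoff:
Column X: max payoff to Row = 6
Column Y: max payoff to Row = 3
Column Z: max payoff to Row = 1
Minimum is 1, achieved by column Z.
Minimax strategy: Z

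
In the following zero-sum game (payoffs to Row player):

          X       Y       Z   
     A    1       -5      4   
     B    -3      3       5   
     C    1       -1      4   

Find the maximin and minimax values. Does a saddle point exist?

Maximin = -1, Minimax = 1, Saddle: False

Work:
Row minimums: [-5, -3, -1] → maximin = -1
Column maximums: [1, 3, 5] → minimax = 1
No saddle point (maximin ≠ minimax). Mixed strategy needed.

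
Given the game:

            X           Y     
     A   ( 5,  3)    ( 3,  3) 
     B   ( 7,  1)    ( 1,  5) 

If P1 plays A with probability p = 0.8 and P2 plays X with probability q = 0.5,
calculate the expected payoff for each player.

E[P1] = 4.0, E[P2] = 3.0

Work:
E[P1] = p·q·π₁(A,X) + p·(1-q)·π₁(A,Y) + (1-p)·q·π₁(B,X) + (1-p)·(1-q)·π₁(B,Y)
= 0.8·0.5·5 + 0.8·0.5·3 + 0.2·0.5·7 + 0.2·0.5·1
= 4.0

E[P2] = 3.0 (similar calculation)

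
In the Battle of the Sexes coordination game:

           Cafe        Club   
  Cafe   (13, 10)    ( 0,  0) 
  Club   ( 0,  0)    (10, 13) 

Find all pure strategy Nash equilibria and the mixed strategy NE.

Pure NE: (Cafe, Cafe) and (Club, Club); Mixed NE: p = 0.5652, q = 0.4348

Work:
Check pure NE:
(Cafe, Cafe): (13, 10) - no unilateral deviation beneficial
(Club, Club): (10, 13) - no unilateral deviation beneficial
Mixed NE: P1 plays Cafe with p = 0.5652, P2 plays Cafe with q = 0.4348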